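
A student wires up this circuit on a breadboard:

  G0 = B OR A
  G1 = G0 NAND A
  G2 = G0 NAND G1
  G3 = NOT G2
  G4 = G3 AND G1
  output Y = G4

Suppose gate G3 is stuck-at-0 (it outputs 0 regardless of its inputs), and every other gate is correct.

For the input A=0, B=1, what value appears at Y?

Propagate with G3 forced: G0=1, G1=1, G2=0, G3=0 [stuck-at-0], G4=0.
So Y = 0. (Without the fault it would be 1.)

0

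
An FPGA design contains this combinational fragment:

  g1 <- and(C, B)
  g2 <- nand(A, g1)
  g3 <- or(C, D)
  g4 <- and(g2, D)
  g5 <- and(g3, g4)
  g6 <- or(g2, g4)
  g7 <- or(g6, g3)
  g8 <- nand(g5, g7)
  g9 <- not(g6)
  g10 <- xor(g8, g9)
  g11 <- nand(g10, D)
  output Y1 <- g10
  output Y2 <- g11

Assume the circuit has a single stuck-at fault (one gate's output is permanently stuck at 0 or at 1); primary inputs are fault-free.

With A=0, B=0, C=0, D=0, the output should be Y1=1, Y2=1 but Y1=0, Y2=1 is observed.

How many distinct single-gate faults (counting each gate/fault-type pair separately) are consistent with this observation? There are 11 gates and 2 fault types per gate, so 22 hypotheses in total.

6

Fault-free: g1=0, g2=1, g3=0, g4=0, g5=0, g6=1, g7=1, g8=1, g9=0, g10=1, g11=1 → Y1=1, Y2=1. Observed Y1=0, Y2=1.
  g1: none of the 2 fault types match ✗
  g2: stuck-at-0 ✓; others ✗
  g3: none of the 2 fault types match ✗
  g4: none of the 2 fault types match ✗
  g5: stuck-at-1 ✓; others ✗
  g6: stuck-at-0 ✓; others ✗
  g7: none of the 2 fault types match ✗
  g8: stuck-at-0 ✓; others ✗
  g9: stuck-at-1 ✓; others ✗
  g10: stuck-at-0 ✓; others ✗
  g11: none of the 2 fault types match ✗
Consistent faults: {g2 stuck-at-0, g5 stuck-at-1, g6 stuck-at-0, g8 stuck-at-0, g9 stuck-at-1, g10 stuck-at-0} — 6 in all.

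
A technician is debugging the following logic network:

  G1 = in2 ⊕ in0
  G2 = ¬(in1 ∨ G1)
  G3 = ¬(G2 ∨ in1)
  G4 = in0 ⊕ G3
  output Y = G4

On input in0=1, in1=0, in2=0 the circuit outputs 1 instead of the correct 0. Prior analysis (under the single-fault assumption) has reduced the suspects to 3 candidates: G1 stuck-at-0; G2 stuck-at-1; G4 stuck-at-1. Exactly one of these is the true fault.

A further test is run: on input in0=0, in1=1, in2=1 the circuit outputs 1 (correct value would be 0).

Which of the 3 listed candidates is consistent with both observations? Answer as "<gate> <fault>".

Evaluate each candidate on input in0=0, in1=1, in2=1:
  G1 stuck-at-0: G1=0 [stuck-at-0], G2=0, G3=0, G4=0 → 0 — eliminated
  G2 stuck-at-1: G1=1, G2=1 [stuck-at-1], G3=0, G4=0 → 0 — eliminated
  G4 stuck-at-1: G1=1, G2=0, G3=0, G4=1 [stuck-at-1] → 1 — matches
Only G4 stuck-at-1 reproduces the observed 1.

G4 stuck-at-1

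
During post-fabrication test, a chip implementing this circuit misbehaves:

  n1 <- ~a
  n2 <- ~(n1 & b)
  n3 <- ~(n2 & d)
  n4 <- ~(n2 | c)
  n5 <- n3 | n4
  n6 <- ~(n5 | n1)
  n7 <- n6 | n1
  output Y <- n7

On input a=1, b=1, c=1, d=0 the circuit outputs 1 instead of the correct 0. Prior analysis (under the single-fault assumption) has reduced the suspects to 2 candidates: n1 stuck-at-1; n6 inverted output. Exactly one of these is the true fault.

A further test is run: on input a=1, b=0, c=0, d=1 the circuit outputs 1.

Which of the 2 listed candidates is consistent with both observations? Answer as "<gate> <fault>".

n1 stuck-at-1

Evaluate each candidate on input a=1, b=0, c=0, d=1:
  n1 stuck-at-1: n1=1 [stuck-at-1], n2=1, n3=0, n4=0, n5=0, n6=0, n7=1 → 1 — matches
  n6 inverted output: n1=0, n2=1, n3=0, n4=0, n5=0, n6=0 [inverted output], n7=0 → 0 — eliminated
Only n1 stuck-at-1 reproduces the observed 1.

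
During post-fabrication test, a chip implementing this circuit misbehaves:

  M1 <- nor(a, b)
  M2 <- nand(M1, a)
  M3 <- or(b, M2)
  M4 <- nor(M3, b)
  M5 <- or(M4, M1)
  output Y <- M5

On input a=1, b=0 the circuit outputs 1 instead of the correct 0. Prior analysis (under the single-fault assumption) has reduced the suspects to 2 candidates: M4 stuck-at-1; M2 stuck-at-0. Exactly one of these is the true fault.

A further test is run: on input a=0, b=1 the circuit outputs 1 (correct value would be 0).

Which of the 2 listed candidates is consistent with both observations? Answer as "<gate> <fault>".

Evaluate each candidate on input a=0, b=1:
  M4 stuck-at-1: M1=0, M2=1, M3=1, M4=1 [stuck-at-1], M5=1 → 1 — matches
  M2 stuck-at-0: M1=0, M2=0 [stuck-at-0], M3=1, M4=0, M5=0 → 0 — eliminated
Only M4 stuck-at-1 reproduces the observed 1.

M4 stuck-at-1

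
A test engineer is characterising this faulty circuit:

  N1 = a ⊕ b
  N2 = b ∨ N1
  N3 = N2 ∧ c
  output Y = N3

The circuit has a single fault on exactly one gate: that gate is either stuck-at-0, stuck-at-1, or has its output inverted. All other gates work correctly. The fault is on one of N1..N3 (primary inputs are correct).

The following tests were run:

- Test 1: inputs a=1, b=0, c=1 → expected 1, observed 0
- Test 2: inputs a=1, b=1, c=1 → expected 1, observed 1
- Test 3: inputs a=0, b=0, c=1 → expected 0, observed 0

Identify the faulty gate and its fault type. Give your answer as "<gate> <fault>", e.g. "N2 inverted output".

Fault-free values for test 1 (a=1, b=0, c=1): N1=1, N2=1, N3=1, giving Y=1. Observed 0.
Test 1: faults giving observed 0 are {N1 stuck-at-0, N1 inverted output, N2 stuck-at-0, N2 inverted output, N3 stuck-at-0, N3 inverted output}.
Test 2 (a=1, b=1, c=1): fault-free N1=0, N2=1, N3=1 → 1; observed 1. Eliminates N2 stuck-at-0, N2 inverted output, N3 stuck-at-0, N3 inverted output.
Test 3 (a=0, b=0, c=1): fault-free N1=0, N2=0, N3=0 → 0; observed 0. Eliminates N1 inverted output.
Only N1 stuck-at-0 is consistent with every test.

N1 stuck-at-0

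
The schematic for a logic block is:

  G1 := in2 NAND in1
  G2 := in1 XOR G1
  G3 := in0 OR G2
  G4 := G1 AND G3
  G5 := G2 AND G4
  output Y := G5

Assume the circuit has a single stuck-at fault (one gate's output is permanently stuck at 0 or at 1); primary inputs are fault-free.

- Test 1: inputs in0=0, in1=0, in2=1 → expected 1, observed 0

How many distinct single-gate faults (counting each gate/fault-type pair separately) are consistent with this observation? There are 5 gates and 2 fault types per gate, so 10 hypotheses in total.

Fault-free: G1=1, G2=1, G3=1, G4=1, G5=1 → 1. Observed 0.
  G1 stuck-at-0: output 0 ✓
  G1 stuck-at-1: output 1 ✗
  G2 stuck-at-0: output 0 ✓
  G2 stuck-at-1: output 1 ✗
  G3 stuck-at-0: output 0 ✓
  G3 stuck-at-1: output 1 ✗
  G4 stuck-at-0: output 0 ✓
  G4 stuck-at-1: output 1 ✗
  G5 stuck-at-0: output 0 ✓
  G5 stuck-at-1: output 1 ✗
Consistent faults: {G1 stuck-at-0, G2 stuck-at-0, G3 stuck-at-0, G4 stuck-at-0, G5 stuck-at-0} — 5 in all.

5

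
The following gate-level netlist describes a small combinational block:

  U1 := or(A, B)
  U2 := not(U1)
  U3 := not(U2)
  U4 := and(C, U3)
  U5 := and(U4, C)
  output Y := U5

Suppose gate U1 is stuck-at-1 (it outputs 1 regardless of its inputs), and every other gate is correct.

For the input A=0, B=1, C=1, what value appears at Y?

1

Propagate with U1 forced: U1=1 [stuck-at-1], U2=0, U3=1, U4=1, U5=1.
So Y = 1. (Same as the fault-free value — the fault is masked on this input.)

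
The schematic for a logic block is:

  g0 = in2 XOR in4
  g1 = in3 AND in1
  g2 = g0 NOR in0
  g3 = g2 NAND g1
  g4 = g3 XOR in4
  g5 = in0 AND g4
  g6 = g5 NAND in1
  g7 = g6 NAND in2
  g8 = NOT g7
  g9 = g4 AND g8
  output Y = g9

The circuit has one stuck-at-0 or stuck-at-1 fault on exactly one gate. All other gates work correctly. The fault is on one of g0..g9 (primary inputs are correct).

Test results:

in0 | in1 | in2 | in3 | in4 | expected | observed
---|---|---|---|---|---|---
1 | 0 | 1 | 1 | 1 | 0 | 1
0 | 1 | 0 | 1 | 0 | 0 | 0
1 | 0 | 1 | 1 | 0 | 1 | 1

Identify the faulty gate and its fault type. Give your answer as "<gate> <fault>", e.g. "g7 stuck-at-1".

Fault-free values for test 1 (in0=1, in1=0, in2=1, in3=1, in4=1): g0=0, g1=0, g2=0, g3=1, g4=0, g5=0, g6=1, g7=0, g8=1, g9=0, giving Y=0. Observed 1.
Test 1: faults giving observed 1 are {g3 stuck-at-0, g4 stuck-at-1, g9 stuck-at-1}.
Test 2 (in0=0, in1=1, in2=0, in3=1, in4=0): fault-free g0=0, g1=1, g2=1, g3=0, g4=0, g5=0, g6=1, g7=1, g8=0, g9=0 → 0; observed 0. Eliminates g9 stuck-at-1.
Test 3 (in0=1, in1=0, in2=1, in3=1, in4=0): fault-free g0=1, g1=0, g2=0, g3=1, g4=1, g5=1, g6=1, g7=0, g8=1, g9=1 → 1; observed 1. Eliminates g3 stuck-at-0.
Only g4 stuck-at-1 is consistent with every test.

g4 stuck-at-1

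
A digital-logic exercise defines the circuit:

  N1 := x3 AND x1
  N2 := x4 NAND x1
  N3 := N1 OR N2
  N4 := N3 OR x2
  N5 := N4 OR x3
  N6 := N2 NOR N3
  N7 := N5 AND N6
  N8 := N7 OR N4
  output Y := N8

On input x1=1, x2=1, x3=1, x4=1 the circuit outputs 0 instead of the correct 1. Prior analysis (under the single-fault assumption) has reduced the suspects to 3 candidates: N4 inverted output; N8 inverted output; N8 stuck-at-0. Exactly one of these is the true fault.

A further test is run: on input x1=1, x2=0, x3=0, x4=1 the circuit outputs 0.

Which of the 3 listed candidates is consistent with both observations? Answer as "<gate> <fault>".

Evaluate each candidate on input x1=1, x2=0, x3=0, x4=1:
  N4 inverted output: N1=0, N2=0, N3=0, N4=1 [inverted output], N5=1, N6=1, N7=1, N8=1 → 1 — eliminated
  N8 inverted output: N1=0, N2=0, N3=0, N4=0, N5=0, N6=1, N7=0, N8=1 [inverted output] → 1 — eliminated
  N8 stuck-at-0: N1=0, N2=0, N3=0, N4=0, N5=0, N6=1, N7=0, N8=0 [stuck-at-0] → 0 — matches
Only N8 stuck-at-0 reproduces the observed 0.

N8 stuck-at-0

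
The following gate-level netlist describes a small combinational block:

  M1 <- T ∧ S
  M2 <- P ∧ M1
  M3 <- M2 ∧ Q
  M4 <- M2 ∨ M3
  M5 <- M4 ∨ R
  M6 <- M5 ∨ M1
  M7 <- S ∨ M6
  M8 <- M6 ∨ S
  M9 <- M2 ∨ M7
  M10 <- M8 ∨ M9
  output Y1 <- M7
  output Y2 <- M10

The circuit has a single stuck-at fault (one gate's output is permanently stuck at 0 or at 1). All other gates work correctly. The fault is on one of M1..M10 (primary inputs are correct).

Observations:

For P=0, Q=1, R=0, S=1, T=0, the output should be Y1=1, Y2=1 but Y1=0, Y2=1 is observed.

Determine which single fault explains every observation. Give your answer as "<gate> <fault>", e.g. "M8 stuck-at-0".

Fault-free values for test 1 (P=0, Q=1, R=0, S=1, T=0): M1=0, M2=0, M3=0, M4=0, M5=0, M6=0, M7=1, M8=1, M9=1, M10=1, giving Y1=1, Y2=1. Observed Y1=0, Y2=1.
Test 1: faults giving observed Y1=0, Y2=1 are {M7 stuck-at-0}.
Only M7 stuck-at-0 is consistent with every test.

M7 stuck-at-0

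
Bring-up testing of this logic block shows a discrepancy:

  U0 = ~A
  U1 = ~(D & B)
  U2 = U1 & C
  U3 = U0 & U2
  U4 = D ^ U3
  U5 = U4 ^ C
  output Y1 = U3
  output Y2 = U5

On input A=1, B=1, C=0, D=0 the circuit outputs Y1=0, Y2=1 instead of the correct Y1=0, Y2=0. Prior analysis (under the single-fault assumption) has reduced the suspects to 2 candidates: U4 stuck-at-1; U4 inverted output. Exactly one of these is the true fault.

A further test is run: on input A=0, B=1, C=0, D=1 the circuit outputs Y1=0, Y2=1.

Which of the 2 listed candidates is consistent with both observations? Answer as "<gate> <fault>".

U4 stuck-at-1

Evaluate each candidate on input A=0, B=1, C=0, D=1:
  U4 stuck-at-1: U0=1, U1=0, U2=0, U3=0, U4=1 [stuck-at-1], U5=1 → Y1=0, Y2=1 — matches
  U4 inverted output: U0=1, U1=0, U2=0, U3=0, U4=0 [inverted output], U5=0 → Y1=0, Y2=0 — eliminated
Only U4 stuck-at-1 reproduces the observed Y1=0, Y2=1.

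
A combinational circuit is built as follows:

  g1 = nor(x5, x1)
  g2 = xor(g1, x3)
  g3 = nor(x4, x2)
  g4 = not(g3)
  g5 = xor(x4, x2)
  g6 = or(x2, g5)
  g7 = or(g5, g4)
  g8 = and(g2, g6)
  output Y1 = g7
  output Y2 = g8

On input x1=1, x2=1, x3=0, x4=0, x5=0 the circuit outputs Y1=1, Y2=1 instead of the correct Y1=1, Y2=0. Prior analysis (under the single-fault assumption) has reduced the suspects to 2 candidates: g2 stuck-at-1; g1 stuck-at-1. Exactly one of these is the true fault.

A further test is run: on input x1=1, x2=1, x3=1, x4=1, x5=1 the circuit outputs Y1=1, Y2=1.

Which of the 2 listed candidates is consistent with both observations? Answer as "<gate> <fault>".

g2 stuck-at-1

Evaluate each candidate on input x1=1, x2=1, x3=1, x4=1, x5=1:
  g2 stuck-at-1: g1=0, g2=1 [stuck-at-1], g3=0, g4=1, g5=0, g6=1, g7=1, g8=1 → Y1=1, Y2=1 — matches
  g1 stuck-at-1: g1=1 [stuck-at-1], g2=0, g3=0, g4=1, g5=0, g6=1, g7=1, g8=0 → Y1=1, Y2=0 — eliminated
Only g2 stuck-at-1 reproduces the observed Y1=1, Y2=1.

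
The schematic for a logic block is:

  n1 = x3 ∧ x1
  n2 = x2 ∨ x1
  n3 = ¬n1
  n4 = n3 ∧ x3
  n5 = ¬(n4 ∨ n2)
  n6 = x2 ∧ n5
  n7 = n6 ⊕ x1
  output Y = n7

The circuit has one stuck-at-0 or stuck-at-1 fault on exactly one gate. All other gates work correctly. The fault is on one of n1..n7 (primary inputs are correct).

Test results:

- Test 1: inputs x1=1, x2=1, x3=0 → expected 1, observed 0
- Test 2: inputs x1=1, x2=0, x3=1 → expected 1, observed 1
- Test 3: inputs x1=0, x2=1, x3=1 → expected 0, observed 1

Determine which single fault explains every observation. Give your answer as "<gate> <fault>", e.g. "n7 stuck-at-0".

Fault-free values for test 1 (x1=1, x2=1, x3=0): n1=0, n2=1, n3=1, n4=0, n5=0, n6=0, n7=1, giving Y=1. Observed 0.
Test 1: faults giving observed 0 are {n2 stuck-at-0, n5 stuck-at-1, n6 stuck-at-1, n7 stuck-at-0}.
Test 2 (x1=1, x2=0, x3=1): fault-free n1=1, n2=1, n3=0, n4=0, n5=0, n6=0, n7=1 → 1; observed 1. Eliminates n6 stuck-at-1, n7 stuck-at-0.
Test 3 (x1=0, x2=1, x3=1): fault-free n1=0, n2=1, n3=1, n4=1, n5=0, n6=0, n7=0 → 0; observed 1. Eliminates n2 stuck-at-0.
Only n5 stuck-at-1 is consistent with every test.

n5 stuck-at-1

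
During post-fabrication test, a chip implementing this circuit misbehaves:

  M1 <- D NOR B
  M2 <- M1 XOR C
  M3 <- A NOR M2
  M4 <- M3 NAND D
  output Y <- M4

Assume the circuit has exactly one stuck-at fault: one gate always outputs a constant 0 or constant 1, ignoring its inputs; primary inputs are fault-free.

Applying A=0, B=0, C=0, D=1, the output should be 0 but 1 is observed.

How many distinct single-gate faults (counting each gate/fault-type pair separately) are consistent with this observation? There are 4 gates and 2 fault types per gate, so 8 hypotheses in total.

Fault-free: M1=0, M2=0, M3=1, M4=0 → 0. Observed 1.
  M1 stuck-at-0: output 0 ✗
  M1 stuck-at-1: output 1 ✓
  M2 stuck-at-0: output 0 ✗
  M2 stuck-at-1: output 1 ✓
  M3 stuck-at-0: output 1 ✓
  M3 stuck-at-1: output 0 ✗
  M4 stuck-at-0: output 0 ✗
  M4 stuck-at-1: output 1 ✓
Consistent faults: {M1 stuck-at-1, M2 stuck-at-1, M3 stuck-at-0, M4 stuck-at-1} — 4 in all.

4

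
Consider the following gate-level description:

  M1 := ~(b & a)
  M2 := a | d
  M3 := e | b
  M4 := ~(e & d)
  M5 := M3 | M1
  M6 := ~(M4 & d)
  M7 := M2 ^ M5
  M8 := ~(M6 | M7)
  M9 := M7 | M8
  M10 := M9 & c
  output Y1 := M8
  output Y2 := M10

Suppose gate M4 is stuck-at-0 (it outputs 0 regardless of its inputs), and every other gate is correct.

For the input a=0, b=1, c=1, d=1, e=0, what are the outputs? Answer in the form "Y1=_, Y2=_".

Propagate with M4 forced: M1=1, M2=1, M3=1, M4=0 [stuck-at-0], M5=1, M6=1, M7=0, M8=0, M9=0, M10=0.
So the outputs are Y1=0, Y2=0. (Without the fault they would be Y1=1, Y2=1.)

Y1=0, Y2=0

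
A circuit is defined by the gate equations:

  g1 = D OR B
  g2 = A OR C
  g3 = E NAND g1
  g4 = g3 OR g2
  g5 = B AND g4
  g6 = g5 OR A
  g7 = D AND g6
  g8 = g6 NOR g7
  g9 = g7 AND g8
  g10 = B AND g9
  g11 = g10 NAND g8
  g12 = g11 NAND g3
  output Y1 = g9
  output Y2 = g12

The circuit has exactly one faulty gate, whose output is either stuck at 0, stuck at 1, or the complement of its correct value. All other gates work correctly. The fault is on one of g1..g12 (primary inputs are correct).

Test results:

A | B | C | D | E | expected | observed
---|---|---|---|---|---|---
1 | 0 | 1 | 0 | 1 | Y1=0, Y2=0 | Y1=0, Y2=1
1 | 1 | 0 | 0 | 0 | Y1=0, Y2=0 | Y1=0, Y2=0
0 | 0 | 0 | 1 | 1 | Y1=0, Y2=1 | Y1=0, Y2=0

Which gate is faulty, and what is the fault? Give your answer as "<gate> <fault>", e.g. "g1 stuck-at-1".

g1 inverted output

Fault-free values for test 1 (A=1, B=0, C=1, D=0, E=1): g1=0, g2=1, g3=1, g4=1, g5=0, g6=1, g7=0, g8=0, g9=0, g10=0, g11=1, g12=0, giving Y1=0, Y2=0. Observed Y1=0, Y2=1.
Test 1: faults giving observed Y1=0, Y2=1 are {g1 stuck-at-1, g1 inverted output, g3 stuck-at-0, g3 inverted output, g11 stuck-at-0, g11 inverted output, g12 stuck-at-1, g12 inverted output}.
Test 2 (A=1, B=1, C=0, D=0, E=0): fault-free g1=1, g2=1, g3=1, g4=1, g5=1, g6=1, g7=0, g8=0, g9=0, g10=0, g11=1, g12=0 → Y1=0, Y2=0; observed Y1=0, Y2=0. Eliminates g3 stuck-at-0, g3 inverted output, g11 stuck-at-0, g11 inverted output, g12 stuck-at-1, g12 inverted output.
Test 3 (A=0, B=0, C=0, D=1, E=1): fault-free g1=1, g2=0, g3=0, g4=0, g5=0, g6=0, g7=0, g8=1, g9=0, g10=0, g11=1, g12=1 → Y1=0, Y2=1; observed Y1=0, Y2=0. Eliminates g1 stuck-at-1.
Only g1 inverted output is consistent with every test.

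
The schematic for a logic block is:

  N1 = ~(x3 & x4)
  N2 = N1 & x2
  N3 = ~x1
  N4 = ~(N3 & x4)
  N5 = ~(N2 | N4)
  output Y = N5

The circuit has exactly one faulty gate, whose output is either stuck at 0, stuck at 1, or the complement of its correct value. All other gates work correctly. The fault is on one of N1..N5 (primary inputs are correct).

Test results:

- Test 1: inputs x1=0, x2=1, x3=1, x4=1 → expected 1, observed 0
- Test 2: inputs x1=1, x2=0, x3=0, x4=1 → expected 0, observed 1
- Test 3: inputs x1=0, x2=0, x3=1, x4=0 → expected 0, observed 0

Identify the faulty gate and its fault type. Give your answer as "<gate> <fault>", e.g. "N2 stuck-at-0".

N3 inverted output

Fault-free values for test 1 (x1=0, x2=1, x3=1, x4=1): N1=0, N2=0, N3=1, N4=0, N5=1, giving Y=1. Observed 0.
Test 1: faults giving observed 0 are {N1 stuck-at-1, N1 inverted output, N2 stuck-at-1, N2 inverted output, N3 stuck-at-0, N3 inverted output, N4 stuck-at-1, N4 inverted output, N5 stuck-at-0, N5 inverted output}.
Test 2 (x1=1, x2=0, x3=0, x4=1): fault-free N1=1, N2=0, N3=0, N4=1, N5=0 → 0; observed 1. Eliminates N1 stuck-at-1, N1 inverted output, N2 stuck-at-1, N2 inverted output, N3 stuck-at-0, N4 stuck-at-1, N5 stuck-at-0.
Test 3 (x1=0, x2=0, x3=1, x4=0): fault-free N1=1, N2=0, N3=1, N4=1, N5=0 → 0; observed 0. Eliminates N4 inverted output, N5 inverted output.
Only N3 inverted output is consistent with every test.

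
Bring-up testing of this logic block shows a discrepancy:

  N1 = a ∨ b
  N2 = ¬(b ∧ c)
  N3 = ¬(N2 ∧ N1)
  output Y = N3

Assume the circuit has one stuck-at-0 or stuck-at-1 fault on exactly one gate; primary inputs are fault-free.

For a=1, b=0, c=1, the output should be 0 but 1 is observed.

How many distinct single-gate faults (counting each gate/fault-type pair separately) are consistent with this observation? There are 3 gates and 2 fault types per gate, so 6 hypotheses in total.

Fault-free: N1=1, N2=1, N3=0 → 0. Observed 1.
  N1 stuck-at-0: output 1 ✓
  N1 stuck-at-1: output 0 ✗
  N2 stuck-at-0: output 1 ✓
  N2 stuck-at-1: output 0 ✗
  N3 stuck-at-0: output 0 ✗
  N3 stuck-at-1: output 1 ✓
Consistent faults: {N1 stuck-at-0, N2 stuck-at-0, N3 stuck-at-1} — 3 in all.

3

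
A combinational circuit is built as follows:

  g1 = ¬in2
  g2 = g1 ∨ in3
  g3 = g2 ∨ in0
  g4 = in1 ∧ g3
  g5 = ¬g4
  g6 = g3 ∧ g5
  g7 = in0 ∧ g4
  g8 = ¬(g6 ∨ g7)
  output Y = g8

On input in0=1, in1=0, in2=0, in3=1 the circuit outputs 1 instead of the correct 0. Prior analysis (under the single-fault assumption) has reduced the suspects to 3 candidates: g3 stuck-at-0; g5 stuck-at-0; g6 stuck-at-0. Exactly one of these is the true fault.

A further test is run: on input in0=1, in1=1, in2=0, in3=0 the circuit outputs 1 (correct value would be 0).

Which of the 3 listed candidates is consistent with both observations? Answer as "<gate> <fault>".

g3 stuck-at-0

Evaluate each candidate on input in0=1, in1=1, in2=0, in3=0:
  g3 stuck-at-0: g1=1, g2=1, g3=0 [stuck-at-0], g4=0, g5=1, g6=0, g7=0, g8=1 → 1 — matches
  g5 stuck-at-0: g1=1, g2=1, g3=1, g4=1, g5=0 [stuck-at-0], g6=0, g7=1, g8=0 → 0 — eliminated
  g6 stuck-at-0: g1=1, g2=1, g3=1, g4=1, g5=0, g6=0 [stuck-at-0], g7=1, g8=0 → 0 — eliminated
Only g3 stuck-at-0 reproduces the observed 1.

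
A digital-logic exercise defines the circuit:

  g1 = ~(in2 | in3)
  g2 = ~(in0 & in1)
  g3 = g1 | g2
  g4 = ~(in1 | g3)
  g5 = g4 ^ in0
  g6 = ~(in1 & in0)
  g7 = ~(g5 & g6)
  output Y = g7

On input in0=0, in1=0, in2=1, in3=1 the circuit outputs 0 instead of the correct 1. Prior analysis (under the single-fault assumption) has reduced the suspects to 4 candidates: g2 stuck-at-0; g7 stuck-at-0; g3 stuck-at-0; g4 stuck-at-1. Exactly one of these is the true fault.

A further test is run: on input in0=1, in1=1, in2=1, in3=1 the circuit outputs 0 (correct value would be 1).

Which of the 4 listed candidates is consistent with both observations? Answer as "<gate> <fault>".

Evaluate each candidate on input in0=1, in1=1, in2=1, in3=1:
  g2 stuck-at-0: g1=0, g2=0 [stuck-at-0], g3=0, g4=0, g5=1, g6=0, g7=1 → 1 — eliminated
  g7 stuck-at-0: g1=0, g2=0, g3=0, g4=0, g5=1, g6=0, g7=0 [stuck-at-0] → 0 — matches
  g3 stuck-at-0: g1=0, g2=0, g3=0 [stuck-at-0], g4=0, g5=1, g6=0, g7=1 → 1 — eliminated
  g4 stuck-at-1: g1=0, g2=0, g3=0, g4=1 [stuck-at-1], g5=0, g6=0, g7=1 → 1 — eliminated
Only g7 stuck-at-0 reproduces the observed 0.

g7 stuck-at-0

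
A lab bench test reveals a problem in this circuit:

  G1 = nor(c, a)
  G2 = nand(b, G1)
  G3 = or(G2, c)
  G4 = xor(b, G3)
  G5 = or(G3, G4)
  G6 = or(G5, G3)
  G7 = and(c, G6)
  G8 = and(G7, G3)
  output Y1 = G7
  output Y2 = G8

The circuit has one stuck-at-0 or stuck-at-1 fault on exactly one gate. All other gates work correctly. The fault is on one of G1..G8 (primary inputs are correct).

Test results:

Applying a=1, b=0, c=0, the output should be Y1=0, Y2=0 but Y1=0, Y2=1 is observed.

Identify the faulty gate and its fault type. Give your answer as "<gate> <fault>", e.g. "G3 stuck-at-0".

G8 stuck-at-1

Fault-free values for test 1 (a=1, b=0, c=0): G1=0, G2=1, G3=1, G4=1, G5=1, G6=1, G7=0, G8=0, giving Y1=0, Y2=0. Observed Y1=0, Y2=1.
Test 1: faults giving observed Y1=0, Y2=1 are {G8 stuck-at-1}.
Only G8 stuck-at-1 is consistent with every test.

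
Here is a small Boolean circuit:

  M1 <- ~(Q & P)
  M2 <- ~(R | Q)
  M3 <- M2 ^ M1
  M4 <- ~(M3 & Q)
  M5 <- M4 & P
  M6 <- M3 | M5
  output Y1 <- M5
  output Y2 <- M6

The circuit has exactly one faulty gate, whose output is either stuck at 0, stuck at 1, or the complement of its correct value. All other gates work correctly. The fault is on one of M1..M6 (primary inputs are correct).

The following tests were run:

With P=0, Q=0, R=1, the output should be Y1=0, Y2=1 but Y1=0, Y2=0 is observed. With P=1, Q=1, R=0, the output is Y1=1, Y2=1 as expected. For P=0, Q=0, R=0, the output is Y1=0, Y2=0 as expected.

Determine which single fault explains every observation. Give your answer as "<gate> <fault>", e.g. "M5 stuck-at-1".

M3 stuck-at-0

Fault-free values for test 1 (P=0, Q=0, R=1): M1=1, M2=0, M3=1, M4=1, M5=0, M6=1, giving Y1=0, Y2=1. Observed Y1=0, Y2=0.
Test 1: faults giving observed Y1=0, Y2=0 are {M1 stuck-at-0, M1 inverted output, M2 stuck-at-1, M2 inverted output, M3 stuck-at-0, M3 inverted output, M6 stuck-at-0, M6 inverted output}.
Test 2 (P=1, Q=1, R=0): fault-free M1=0, M2=0, M3=0, M4=1, M5=1, M6=1 → Y1=1, Y2=1; observed Y1=1, Y2=1. Eliminates M1 inverted output, M2 stuck-at-1, M2 inverted output, M3 inverted output, M6 stuck-at-0, M6 inverted output.
Test 3 (P=0, Q=0, R=0): fault-free M1=1, M2=1, M3=0, M4=1, M5=0, M6=0 → Y1=0, Y2=0; observed Y1=0, Y2=0. Eliminates M1 stuck-at-0.
Only M3 stuck-at-0 is consistent with every test.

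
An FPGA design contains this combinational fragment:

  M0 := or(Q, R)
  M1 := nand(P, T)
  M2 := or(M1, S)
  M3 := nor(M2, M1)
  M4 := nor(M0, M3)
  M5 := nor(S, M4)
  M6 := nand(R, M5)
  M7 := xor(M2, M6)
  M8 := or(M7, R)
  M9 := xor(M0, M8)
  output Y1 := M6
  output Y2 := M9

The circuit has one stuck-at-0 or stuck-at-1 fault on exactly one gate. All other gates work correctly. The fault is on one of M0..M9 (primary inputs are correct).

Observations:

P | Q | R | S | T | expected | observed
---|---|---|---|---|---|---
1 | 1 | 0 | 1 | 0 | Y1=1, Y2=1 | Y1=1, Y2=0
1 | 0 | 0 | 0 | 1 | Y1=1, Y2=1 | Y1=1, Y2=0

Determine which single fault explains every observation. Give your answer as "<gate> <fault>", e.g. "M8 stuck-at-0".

M9 stuck-at-0

Fault-free values for test 1 (P=1, Q=1, R=0, S=1, T=0): M0=1, M1=1, M2=1, M3=0, M4=0, M5=0, M6=1, M7=0, M8=0, M9=1, giving Y1=1, Y2=1. Observed Y1=1, Y2=0.
Test 1: faults giving observed Y1=1, Y2=0 are {M0 stuck-at-0, M2 stuck-at-0, M7 stuck-at-1, M8 stuck-at-1, M9 stuck-at-0}.
Test 2 (P=1, Q=0, R=0, S=0, T=1): fault-free M0=0, M1=0, M2=0, M3=1, M4=0, M5=1, M6=1, M7=1, M8=1, M9=1 → Y1=1, Y2=1; observed Y1=1, Y2=0. Eliminates M0 stuck-at-0, M2 stuck-at-0, M7 stuck-at-1, M8 stuck-at-1.
Only M9 stuck-at-0 is consistent with every test.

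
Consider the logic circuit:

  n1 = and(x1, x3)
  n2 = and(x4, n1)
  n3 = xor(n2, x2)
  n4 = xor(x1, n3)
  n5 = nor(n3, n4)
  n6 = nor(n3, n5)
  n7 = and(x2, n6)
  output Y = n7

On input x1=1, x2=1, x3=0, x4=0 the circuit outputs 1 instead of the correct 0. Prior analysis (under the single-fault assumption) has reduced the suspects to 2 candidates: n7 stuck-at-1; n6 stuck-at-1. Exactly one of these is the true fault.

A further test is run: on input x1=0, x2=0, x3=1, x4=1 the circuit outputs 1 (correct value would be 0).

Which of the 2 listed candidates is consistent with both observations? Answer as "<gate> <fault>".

n7 stuck-at-1

Evaluate each candidate on input x1=0, x2=0, x3=1, x4=1:
  n7 stuck-at-1: n1=0, n2=0, n3=0, n4=0, n5=1, n6=0, n7=1 [stuck-at-1] → 1 — matches
  n6 stuck-at-1: n1=0, n2=0, n3=0, n4=0, n5=1, n6=1 [stuck-at-1], n7=0 → 0 — eliminated
Only n7 stuck-at-1 reproduces the observed 1.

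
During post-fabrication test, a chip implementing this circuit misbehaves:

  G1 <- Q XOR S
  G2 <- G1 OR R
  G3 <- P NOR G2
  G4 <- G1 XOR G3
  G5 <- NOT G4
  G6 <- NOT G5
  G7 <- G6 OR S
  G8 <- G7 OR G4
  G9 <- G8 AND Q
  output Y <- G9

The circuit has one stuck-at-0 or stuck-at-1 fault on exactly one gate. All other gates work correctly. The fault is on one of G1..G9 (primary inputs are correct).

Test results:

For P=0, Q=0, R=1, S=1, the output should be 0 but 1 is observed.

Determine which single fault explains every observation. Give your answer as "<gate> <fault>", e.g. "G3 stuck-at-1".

G9 stuck-at-1

Fault-free values for test 1 (P=0, Q=0, R=1, S=1): G1=1, G2=1, G3=0, G4=1, G5=0, G6=1, G7=1, G8=1, G9=0, giving Y=0. Observed 1.
Test 1: faults giving observed 1 are {G9 stuck-at-1}.
Only G9 stuck-at-1 is consistent with every test.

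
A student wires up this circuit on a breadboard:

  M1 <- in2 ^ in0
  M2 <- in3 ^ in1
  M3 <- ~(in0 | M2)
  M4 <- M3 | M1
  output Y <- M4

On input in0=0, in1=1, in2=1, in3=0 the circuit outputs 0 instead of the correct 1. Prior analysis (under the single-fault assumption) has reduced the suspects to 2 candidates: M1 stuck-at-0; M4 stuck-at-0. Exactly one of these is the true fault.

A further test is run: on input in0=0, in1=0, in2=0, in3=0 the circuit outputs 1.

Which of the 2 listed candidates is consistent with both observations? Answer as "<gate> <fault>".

M1 stuck-at-0

Evaluate each candidate on input in0=0, in1=0, in2=0, in3=0:
  M1 stuck-at-0: M1=0 [stuck-at-0], M2=0, M3=1, M4=1 → 1 — matches
  M4 stuck-at-0: M1=0, M2=0, M3=1, M4=0 [stuck-at-0] → 0 — eliminated
Only M1 stuck-at-0 reproduces the observed 1.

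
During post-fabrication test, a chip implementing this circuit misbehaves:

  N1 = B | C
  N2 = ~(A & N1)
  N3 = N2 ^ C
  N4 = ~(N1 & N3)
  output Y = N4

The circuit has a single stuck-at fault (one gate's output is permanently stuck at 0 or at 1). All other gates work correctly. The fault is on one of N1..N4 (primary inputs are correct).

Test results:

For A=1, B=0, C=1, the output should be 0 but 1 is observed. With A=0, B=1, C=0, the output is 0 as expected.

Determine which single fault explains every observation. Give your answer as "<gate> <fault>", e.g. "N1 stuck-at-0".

Fault-free values for test 1 (A=1, B=0, C=1): N1=1, N2=0, N3=1, N4=0, giving Y=0. Observed 1.
Test 1: faults giving observed 1 are {N1 stuck-at-0, N2 stuck-at-1, N3 stuck-at-0, N4 stuck-at-1}.
Test 2 (A=0, B=1, C=0): fault-free N1=1, N2=1, N3=1, N4=0 → 0; observed 0. Eliminates N1 stuck-at-0, N3 stuck-at-0, N4 stuck-at-1.
Only N2 stuck-at-1 is consistent with every test.

N2 stuck-at-1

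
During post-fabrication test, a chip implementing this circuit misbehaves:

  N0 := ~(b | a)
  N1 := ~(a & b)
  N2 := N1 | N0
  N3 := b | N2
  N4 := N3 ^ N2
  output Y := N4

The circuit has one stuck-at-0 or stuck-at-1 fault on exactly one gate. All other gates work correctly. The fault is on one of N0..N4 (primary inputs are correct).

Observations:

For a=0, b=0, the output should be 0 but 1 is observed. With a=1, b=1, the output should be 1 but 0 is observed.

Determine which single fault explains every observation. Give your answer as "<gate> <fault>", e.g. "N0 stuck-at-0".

Fault-free values for test 1 (a=0, b=0): N0=1, N1=1, N2=1, N3=1, N4=0, giving Y=0. Observed 1.
Test 1: faults giving observed 1 are {N3 stuck-at-0, N4 stuck-at-1}.
Test 2 (a=1, b=1): fault-free N0=0, N1=0, N2=0, N3=1, N4=1 → 1; observed 0. Eliminates N4 stuck-at-1.
Only N3 stuck-at-0 is consistent with every test.

N3 stuck-at-0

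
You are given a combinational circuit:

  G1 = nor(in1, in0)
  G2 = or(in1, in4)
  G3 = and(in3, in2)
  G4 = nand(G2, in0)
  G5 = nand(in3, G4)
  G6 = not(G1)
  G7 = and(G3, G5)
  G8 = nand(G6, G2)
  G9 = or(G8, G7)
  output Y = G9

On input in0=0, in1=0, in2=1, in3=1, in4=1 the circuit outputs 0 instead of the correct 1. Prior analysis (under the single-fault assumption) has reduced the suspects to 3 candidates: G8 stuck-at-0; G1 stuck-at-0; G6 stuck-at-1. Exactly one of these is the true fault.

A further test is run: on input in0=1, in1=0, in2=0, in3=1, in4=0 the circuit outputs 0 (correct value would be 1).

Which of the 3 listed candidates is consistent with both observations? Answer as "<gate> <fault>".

G8 stuck-at-0

Evaluate each candidate on input in0=1, in1=0, in2=0, in3=1, in4=0:
  G8 stuck-at-0: G1=0, G2=0, G3=0, G4=1, G5=0, G6=1, G7=0, G8=0 [stuck-at-0], G9=0 → 0 — matches
  G1 stuck-at-0: G1=0 [stuck-at-0], G2=0, G3=0, G4=1, G5=0, G6=1, G7=0, G8=1, G9=1 → 1 — eliminated
  G6 stuck-at-1: G1=0, G2=0, G3=0, G4=1, G5=0, G6=1 [stuck-at-1], G7=0, G8=1, G9=1 → 1 — eliminated
Only G8 stuck-at-0 reproduces the observed 0.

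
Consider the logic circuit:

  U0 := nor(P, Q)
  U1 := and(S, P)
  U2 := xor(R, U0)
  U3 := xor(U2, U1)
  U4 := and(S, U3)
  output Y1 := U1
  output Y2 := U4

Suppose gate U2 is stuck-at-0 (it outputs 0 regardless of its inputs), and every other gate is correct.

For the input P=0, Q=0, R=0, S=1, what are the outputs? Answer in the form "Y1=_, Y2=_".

Propagate with U2 forced: U0=1, U1=0, U2=0 [stuck-at-0], U3=0, U4=0.
So the outputs are Y1=0, Y2=0. (Without the fault they would be Y1=0, Y2=1.)

Y1=0, Y2=0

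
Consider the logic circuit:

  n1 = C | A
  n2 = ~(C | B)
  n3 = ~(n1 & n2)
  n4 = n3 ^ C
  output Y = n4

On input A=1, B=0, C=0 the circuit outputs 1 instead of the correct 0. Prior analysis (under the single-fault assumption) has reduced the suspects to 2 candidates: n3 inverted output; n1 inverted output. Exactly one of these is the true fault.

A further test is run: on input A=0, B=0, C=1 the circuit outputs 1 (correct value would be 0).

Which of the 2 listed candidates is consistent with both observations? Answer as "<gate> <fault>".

Evaluate each candidate on input A=0, B=0, C=1:
  n3 inverted output: n1=1, n2=0, n3=0 [inverted output], n4=1 → 1 — matches
  n1 inverted output: n1=0 [inverted output], n2=0, n3=1, n4=0 → 0 — eliminated
Only n3 inverted output reproduces the observed 1.

n3 inverted output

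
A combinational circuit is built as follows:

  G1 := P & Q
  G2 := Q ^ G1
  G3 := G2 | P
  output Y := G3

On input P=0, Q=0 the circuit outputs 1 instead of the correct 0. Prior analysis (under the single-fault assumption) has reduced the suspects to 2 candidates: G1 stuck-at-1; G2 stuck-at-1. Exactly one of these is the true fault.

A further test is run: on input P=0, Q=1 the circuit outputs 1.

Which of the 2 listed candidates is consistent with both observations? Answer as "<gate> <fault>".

Evaluate each candidate on input P=0, Q=1:
  G1 stuck-at-1: G1=1 [stuck-at-1], G2=0, G3=0 → 0 — eliminated
  G2 stuck-at-1: G1=0, G2=1 [stuck-at-1], G3=1 → 1 — matches
Only G2 stuck-at-1 reproduces the observed 1.

G2 stuck-at-1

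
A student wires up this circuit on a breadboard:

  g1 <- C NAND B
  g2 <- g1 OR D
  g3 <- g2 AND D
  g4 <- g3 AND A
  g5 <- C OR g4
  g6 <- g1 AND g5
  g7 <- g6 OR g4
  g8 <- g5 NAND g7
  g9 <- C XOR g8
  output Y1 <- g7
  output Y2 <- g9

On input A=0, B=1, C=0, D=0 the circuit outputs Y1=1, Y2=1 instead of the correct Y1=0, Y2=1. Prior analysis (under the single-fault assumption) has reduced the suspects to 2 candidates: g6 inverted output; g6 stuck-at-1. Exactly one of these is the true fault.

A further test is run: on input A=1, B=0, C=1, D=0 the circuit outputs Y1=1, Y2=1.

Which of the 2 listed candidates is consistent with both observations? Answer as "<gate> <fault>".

Evaluate each candidate on input A=1, B=0, C=1, D=0:
  g6 inverted output: g1=1, g2=1, g3=0, g4=0, g5=1, g6=0 [inverted output], g7=0, g8=1, g9=0 → Y1=0, Y2=0 — eliminated
  g6 stuck-at-1: g1=1, g2=1, g3=0, g4=0, g5=1, g6=1 [stuck-at-1], g7=1, g8=0, g9=1 → Y1=1, Y2=1 — matches
Only g6 stuck-at-1 reproduces the observed Y1=1, Y2=1.

g6 stuck-at-1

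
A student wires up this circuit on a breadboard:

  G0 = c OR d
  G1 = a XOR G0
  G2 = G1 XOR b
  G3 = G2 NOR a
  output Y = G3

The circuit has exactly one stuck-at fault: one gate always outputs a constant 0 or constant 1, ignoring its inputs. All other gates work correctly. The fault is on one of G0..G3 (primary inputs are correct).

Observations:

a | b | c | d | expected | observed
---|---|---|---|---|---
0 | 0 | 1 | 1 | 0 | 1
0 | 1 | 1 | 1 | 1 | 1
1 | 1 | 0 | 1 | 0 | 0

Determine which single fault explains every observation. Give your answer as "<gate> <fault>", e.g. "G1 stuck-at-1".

Fault-free values for test 1 (a=0, b=0, c=1, d=1): G0=1, G1=1, G2=1, G3=0, giving Y=0. Observed 1.
Test 1: faults giving observed 1 are {G0 stuck-at-0, G1 stuck-at-0, G2 stuck-at-0, G3 stuck-at-1}.
Test 2 (a=0, b=1, c=1, d=1): fault-free G0=1, G1=1, G2=0, G3=1 → 1; observed 1. Eliminates G0 stuck-at-0, G1 stuck-at-0.
Test 3 (a=1, b=1, c=0, d=1): fault-free G0=1, G1=0, G2=1, G3=0 → 0; observed 0. Eliminates G3 stuck-at-1.
Only G2 stuck-at-0 is consistent with every test.

G2 stuck-at-0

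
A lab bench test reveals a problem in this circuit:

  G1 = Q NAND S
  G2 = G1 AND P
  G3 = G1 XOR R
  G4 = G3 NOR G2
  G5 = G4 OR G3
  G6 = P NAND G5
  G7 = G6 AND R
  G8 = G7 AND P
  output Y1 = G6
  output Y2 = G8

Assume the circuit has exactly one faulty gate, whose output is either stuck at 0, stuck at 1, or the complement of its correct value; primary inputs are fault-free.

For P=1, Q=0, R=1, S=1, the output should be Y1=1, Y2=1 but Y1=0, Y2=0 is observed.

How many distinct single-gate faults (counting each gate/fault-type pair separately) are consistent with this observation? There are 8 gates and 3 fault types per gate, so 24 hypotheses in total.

Fault-free: G1=1, G2=1, G3=0, G4=0, G5=0, G6=1, G7=1, G8=1 → Y1=1, Y2=1. Observed Y1=0, Y2=0.
  G1: stuck-at-0, inverted output ✓; others ✗
  G2: stuck-at-0, inverted output ✓; others ✗
  G3: stuck-at-1, inverted output ✓; others ✗
  G4: stuck-at-1, inverted output ✓; others ✗
  G5: stuck-at-1, inverted output ✓; others ✗
  G6: stuck-at-0, inverted output ✓; others ✗
  G7: none of the 3 fault types match ✗
  G8: none of the 3 fault types match ✗
Consistent faults: {G1 stuck-at-0, G1 inverted output, G2 stuck-at-0, G2 inverted output, G3 stuck-at-1, G3 inverted output, G4 stuck-at-1, G4 inverted output, G5 stuck-at-1, G5 inverted output, G6 stuck-at-0, G6 inverted output} — 12 in all.

12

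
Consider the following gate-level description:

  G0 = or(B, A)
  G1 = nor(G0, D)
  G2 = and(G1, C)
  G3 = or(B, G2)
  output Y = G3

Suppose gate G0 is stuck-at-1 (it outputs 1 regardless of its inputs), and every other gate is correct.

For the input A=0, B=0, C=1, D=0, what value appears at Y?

Propagate with G0 forced: G0=1 [stuck-at-1], G1=0, G2=0, G3=0.
So Y = 0. (Without the fault it would be 1.)

0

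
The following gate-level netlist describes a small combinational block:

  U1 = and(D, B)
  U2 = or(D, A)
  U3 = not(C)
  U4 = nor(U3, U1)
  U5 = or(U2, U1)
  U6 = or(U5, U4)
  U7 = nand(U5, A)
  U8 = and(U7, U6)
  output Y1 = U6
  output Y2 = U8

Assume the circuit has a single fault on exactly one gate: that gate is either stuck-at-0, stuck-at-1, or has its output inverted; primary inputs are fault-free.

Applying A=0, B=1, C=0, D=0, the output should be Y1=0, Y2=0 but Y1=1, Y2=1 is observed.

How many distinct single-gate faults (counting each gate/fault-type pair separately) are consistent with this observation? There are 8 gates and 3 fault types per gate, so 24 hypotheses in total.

12

Fault-free: U1=0, U2=0, U3=1, U4=0, U5=0, U6=0, U7=1, U8=0 → Y1=0, Y2=0. Observed Y1=1, Y2=1.
  U1: stuck-at-1, inverted output ✓; others ✗
  U2: stuck-at-1, inverted output ✓; others ✗
  U3: stuck-at-0, inverted output ✓; others ✗
  U4: stuck-at-1, inverted output ✓; others ✗
  U5: stuck-at-1, inverted output ✓; others ✗
  U6: stuck-at-1, inverted output ✓; others ✗
  U7: none of the 3 fault types match ✗
  U8: none of the 3 fault types match ✗
Consistent faults: {U1 stuck-at-1, U1 inverted output, U2 stuck-at-1, U2 inverted output, U3 stuck-at-0, U3 inverted output, U4 stuck-at-1, U4 inverted output, U5 stuck-at-1, U5 inverted output, U6 stuck-at-1, U6 inverted output} — 12 in all.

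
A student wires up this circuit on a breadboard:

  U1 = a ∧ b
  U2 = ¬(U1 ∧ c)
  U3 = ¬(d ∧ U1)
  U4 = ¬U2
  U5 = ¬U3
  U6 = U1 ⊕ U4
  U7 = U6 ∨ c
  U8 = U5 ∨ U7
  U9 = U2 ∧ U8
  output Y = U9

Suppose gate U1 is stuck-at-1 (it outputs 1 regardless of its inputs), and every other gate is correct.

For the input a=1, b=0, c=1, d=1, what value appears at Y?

0

Propagate with U1 forced: U1=1 [stuck-at-1], U2=0, U3=0, U4=1, U5=1, U6=0, U7=1, U8=1, U9=0.
So Y = 0. (Without the fault it would be 1.)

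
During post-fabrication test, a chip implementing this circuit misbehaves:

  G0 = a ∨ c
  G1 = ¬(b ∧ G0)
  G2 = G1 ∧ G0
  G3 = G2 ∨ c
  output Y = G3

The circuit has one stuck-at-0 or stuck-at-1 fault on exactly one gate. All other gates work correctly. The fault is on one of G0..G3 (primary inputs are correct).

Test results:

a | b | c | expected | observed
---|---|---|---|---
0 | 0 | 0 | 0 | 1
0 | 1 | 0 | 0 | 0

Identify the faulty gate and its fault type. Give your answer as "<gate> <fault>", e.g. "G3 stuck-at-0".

Fault-free values for test 1 (a=0, b=0, c=0): G0=0, G1=1, G2=0, G3=0, giving Y=0. Observed 1.
Test 1: faults giving observed 1 are {G0 stuck-at-1, G2 stuck-at-1, G3 stuck-at-1}.
Test 2 (a=0, b=1, c=0): fault-free G0=0, G1=1, G2=0, G3=0 → 0; observed 0. Eliminates G2 stuck-at-1, G3 stuck-at-1.
Only G0 stuck-at-1 is consistent with every test.

G0 stuck-at-1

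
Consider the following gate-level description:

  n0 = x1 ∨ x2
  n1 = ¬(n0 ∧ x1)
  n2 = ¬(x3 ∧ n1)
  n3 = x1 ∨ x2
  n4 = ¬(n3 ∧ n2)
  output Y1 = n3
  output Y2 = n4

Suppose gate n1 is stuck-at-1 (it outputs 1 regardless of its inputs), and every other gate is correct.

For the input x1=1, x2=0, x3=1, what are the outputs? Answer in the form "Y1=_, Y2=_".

Y1=1, Y2=1

Propagate with n1 forced: n0=1, n1=1 [stuck-at-1], n2=0, n3=1, n4=1.
So the outputs are Y1=1, Y2=1. (Without the fault they would be Y1=1, Y2=0.)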